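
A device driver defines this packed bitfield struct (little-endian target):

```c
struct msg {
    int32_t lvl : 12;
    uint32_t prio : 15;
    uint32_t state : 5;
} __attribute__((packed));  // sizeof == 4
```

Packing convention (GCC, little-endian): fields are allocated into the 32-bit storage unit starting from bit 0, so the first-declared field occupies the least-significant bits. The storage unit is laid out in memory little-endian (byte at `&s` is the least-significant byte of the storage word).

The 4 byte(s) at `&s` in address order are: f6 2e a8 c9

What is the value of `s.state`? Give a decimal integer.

[0]=0xf6 [1]=0x2e [2]=0xa8 [3]=0xc9 (little-endian) → word 0xc9a82ef6
lvl:12 @ bit 0 → (0xc9a82ef6>>0)&0xfff = 0xef6
prio:15 @ bit 12 → (0xc9a82ef6>>12)&0x7fff = 0x1a82
state:5 @ bit 27 → (0xc9a82ef6>>27)&0x1f = 0x19  ←

25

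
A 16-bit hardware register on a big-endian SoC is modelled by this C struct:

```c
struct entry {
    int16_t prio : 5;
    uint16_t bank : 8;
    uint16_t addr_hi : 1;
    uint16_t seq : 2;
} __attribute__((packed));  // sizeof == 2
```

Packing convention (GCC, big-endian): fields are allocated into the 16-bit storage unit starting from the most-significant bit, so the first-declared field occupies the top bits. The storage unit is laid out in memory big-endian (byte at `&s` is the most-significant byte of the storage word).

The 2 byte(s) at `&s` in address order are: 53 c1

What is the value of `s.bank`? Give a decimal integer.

[0]=0x53 [1]=0xc1 (big-endian) → word 0x53c1
prio [11+:5] = (word>>11) & 0x1f = 10
bank [3+:8] = (word>>3) & 0xff = 120  ←
addr_hi [2+:1] = (word>>2) & 0x1 = 0
seq [0+:2] = (word>>0) & 0x3 = 1

120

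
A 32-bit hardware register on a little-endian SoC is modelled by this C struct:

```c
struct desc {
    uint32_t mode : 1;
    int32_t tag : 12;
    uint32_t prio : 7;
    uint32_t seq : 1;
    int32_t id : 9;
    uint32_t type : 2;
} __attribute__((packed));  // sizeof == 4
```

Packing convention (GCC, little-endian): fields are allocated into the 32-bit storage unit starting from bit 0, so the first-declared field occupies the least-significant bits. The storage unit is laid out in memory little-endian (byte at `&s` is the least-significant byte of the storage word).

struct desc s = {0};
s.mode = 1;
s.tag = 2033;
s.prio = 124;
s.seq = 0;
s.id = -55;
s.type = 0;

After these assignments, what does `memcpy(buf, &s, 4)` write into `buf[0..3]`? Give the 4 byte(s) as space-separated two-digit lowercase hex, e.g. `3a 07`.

mode (1b) val=1 bits=0x1 at bit 0: 0x00000001
tag (12b) val=2033 bits=0x7f1 at bit 1: 0x00000fe3
prio (7b) val=124 bits=0x7c at bit 13: 0x000f8fe3
seq (1b) val=0 bits=0x0 at bit 20: 0x000f8fe3
id (9b) val=-55 bits=0x1c9 at bit 21: 0x392f8fe3
type (2b) val=0 bits=0x0 at bit 30: 0x392f8fe3
word = 0x392f8fe3 → little-endian bytes:
  [0]=0xe3  [1]=0x8f  [2]=0x2f  [3]=0x39

e3 8f 2f 39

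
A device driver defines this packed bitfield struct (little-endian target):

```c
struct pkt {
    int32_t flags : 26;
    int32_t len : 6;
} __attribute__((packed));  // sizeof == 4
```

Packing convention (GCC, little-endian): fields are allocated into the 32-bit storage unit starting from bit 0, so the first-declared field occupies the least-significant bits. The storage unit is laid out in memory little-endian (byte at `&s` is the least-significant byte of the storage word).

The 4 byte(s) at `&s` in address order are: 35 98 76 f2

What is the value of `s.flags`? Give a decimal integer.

-25782219

[0]=0x35 [1]=0x98 [2]=0x76 [3]=0xf2 (little-endian) → word 0xf2769835
flags:26 @ bit 0 → (0xf2769835>>0)&0x3ffffff = 0x2769835  ←
len:6 @ bit 26 → (0xf2769835>>26)&0x3f = 0x3c
flags signed 26b, MSB=1: 41326645 - 67108864 = -25782219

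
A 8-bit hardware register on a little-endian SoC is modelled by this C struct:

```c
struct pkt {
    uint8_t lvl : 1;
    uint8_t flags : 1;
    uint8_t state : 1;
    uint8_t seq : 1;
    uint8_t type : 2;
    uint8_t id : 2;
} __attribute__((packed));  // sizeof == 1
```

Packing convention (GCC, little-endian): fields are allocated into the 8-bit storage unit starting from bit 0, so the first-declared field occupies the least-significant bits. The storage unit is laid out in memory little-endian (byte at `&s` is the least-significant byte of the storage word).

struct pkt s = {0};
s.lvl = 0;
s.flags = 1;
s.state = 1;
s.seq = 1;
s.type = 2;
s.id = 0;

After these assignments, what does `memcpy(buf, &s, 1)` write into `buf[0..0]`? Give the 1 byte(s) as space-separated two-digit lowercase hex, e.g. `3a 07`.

2e

lvl:1 = 0 → 0x0 << 0 → word 0x00
flags:1 = 1 → 0x1 << 1 → word 0x02
state:1 = 1 → 0x1 << 2 → word 0x06
seq:1 = 1 → 0x1 << 3 → word 0x0e
type:2 = 2 → 0x2 << 4 → word 0x2e
id:2 = 0 → 0x0 << 6 → word 0x2e
word = 0x2e → little-endian bytes:
  [0]=0x2e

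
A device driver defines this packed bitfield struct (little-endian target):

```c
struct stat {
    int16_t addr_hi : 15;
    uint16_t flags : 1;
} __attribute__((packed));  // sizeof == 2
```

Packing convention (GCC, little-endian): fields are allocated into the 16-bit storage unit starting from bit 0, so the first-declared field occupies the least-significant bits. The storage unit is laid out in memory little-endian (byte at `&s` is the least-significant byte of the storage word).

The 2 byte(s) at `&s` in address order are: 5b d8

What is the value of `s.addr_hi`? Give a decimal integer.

[0]=0x5b [1]=0xd8 (little-endian) → word 0xd85b
addr_hi:15 @ bit 0 → (0xd85b>>0)&0x7fff = 0x585b  ←
flags:1 @ bit 15 → (0xd85b>>15)&0x1 = 0x1
addr_hi signed 15b, MSB=1: 22619 - 32768 = -10149

-10149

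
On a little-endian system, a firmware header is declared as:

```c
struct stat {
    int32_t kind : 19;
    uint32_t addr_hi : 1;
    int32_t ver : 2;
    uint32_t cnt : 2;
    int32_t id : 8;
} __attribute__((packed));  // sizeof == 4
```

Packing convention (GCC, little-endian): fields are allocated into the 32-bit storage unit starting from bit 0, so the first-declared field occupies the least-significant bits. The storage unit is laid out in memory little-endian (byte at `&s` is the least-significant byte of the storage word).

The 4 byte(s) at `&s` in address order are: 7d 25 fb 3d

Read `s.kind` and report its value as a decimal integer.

[0]=0x7d [1]=0x25 [2]=0xfb [3]=0x3d (little-endian) → word 0x3dfb257d
kind [0+:19] = (word>>0) & 0x7ffff = 206205  ←
addr_hi [19+:1] = (word>>19) & 0x1 = 1
ver [20+:2] = (word>>20) & 0x3 = 3
cnt [22+:2] = (word>>22) & 0x3 = 3
id [24+:8] = (word>>24) & 0xff = 61
kind signed 19b, MSB=0: value = 206205

206205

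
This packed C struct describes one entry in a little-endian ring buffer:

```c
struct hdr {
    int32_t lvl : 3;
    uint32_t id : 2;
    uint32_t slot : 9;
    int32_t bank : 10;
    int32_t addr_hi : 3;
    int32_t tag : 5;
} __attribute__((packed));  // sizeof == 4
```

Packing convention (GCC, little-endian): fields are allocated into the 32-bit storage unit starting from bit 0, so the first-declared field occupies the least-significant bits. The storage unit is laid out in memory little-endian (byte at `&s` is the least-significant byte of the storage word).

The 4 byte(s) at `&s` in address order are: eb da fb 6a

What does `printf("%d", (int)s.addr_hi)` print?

2

[0]=0xeb [1]=0xda [2]=0xfb [3]=0x6a (little-endian) → word 0x6afbdaeb
lvl:3 @ bit 0 → (0x6afbdaeb>>0)&0x7 = 0x3
id:2 @ bit 3 → (0x6afbdaeb>>3)&0x3 = 0x1
slot:9 @ bit 5 → (0x6afbdaeb>>5)&0x1ff = 0xd7
bank:10 @ bit 14 → (0x6afbdaeb>>14)&0x3ff = 0x3ef
addr_hi:3 @ bit 24 → (0x6afbdaeb>>24)&0x7 = 0x2  ←
tag:5 @ bit 27 → (0x6afbdaeb>>27)&0x1f = 0xd
addr_hi signed 3b, MSB=0: value = 2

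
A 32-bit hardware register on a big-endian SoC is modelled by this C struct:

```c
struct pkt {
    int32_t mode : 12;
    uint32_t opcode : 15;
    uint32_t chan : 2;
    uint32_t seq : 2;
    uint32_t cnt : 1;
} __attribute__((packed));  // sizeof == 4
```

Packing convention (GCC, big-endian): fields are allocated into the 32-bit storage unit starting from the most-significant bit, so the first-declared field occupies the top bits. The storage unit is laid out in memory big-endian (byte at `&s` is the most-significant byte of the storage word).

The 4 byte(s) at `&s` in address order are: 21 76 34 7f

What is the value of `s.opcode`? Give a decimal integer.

12707

[0]=0x21 [1]=0x76 [2]=0x34 [3]=0x7f (big-endian) → word 0x2176347f
mode:12 @ bit 20 → (0x2176347f>>20)&0xfff = 0x217
opcode:15 @ bit 5 → (0x2176347f>>5)&0x7fff = 0x31a3  ←
chan:2 @ bit 3 → (0x2176347f>>3)&0x3 = 0x3
seq:2 @ bit 1 → (0x2176347f>>1)&0x3 = 0x3
cnt:1 @ bit 0 → (0x2176347f>>0)&0x1 = 0x1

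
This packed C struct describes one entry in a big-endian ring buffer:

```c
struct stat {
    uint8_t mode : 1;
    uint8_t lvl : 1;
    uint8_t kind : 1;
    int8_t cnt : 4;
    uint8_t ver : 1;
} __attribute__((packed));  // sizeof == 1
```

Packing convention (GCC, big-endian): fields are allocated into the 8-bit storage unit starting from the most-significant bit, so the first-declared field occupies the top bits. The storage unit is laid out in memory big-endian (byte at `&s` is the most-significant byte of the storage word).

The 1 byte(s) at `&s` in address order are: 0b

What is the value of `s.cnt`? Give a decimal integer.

[0]=0x0b (big-endian) → word 0x0b
mode:1 @ bit 7 → (0x0b>>7)&0x1 = 0x0
lvl:1 @ bit 6 → (0x0b>>6)&0x1 = 0x0
kind:1 @ bit 5 → (0x0b>>5)&0x1 = 0x0
cnt:4 @ bit 1 → (0x0b>>1)&0xf = 0x5  ←
ver:1 @ bit 0 → (0x0b>>0)&0x1 = 0x1
cnt signed 4b, MSB=0: value = 5

5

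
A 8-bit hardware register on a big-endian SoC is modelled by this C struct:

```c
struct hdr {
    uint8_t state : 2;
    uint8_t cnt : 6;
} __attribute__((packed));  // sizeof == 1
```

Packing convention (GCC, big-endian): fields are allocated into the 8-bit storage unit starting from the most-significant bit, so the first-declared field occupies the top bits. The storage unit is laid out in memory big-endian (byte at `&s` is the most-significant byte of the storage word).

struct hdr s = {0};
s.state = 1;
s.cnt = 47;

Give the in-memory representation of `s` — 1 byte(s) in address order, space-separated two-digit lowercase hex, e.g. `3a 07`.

6f

state:2 = 1 → 0x1 << 6 → word 0x40
cnt:6 = 47 → 0x2f << 0 → word 0x6f
word = 0x6f → big-endian bytes:
  [0]=0x6f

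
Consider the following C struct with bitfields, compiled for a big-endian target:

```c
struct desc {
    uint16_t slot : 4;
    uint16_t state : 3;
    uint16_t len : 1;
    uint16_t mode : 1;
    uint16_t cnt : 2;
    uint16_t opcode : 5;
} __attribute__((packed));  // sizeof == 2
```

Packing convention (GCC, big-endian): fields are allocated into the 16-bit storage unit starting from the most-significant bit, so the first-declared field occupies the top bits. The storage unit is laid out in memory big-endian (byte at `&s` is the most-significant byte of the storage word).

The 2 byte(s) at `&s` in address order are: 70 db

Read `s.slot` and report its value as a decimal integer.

[0]=0x70 [1]=0xdb (big-endian) → word 0x70db
slot:4 @ bit 12 → (0x70db>>12)&0xf = 0x7  ←
state:3 @ bit 9 → (0x70db>>9)&0x7 = 0x0
len:1 @ bit 8 → (0x70db>>8)&0x1 = 0x0
mode:1 @ bit 7 → (0x70db>>7)&0x1 = 0x1
cnt:2 @ bit 5 → (0x70db>>5)&0x3 = 0x2
opcode:5 @ bit 0 → (0x70db>>0)&0x1f = 0x1b

7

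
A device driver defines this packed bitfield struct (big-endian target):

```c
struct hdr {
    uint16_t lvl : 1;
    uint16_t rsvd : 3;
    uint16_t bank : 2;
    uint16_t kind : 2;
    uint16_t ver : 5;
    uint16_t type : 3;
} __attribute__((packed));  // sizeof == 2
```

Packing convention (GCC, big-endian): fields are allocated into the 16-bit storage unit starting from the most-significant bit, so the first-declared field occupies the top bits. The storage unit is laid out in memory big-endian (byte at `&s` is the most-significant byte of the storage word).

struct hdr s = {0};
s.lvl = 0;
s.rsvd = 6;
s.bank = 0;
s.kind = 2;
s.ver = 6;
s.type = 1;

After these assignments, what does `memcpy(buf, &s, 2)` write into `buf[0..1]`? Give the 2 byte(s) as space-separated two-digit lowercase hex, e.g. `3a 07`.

lvl:1 = 0 → 0x0 << 15 → word 0x0000
rsvd:3 = 6 → 0x6 << 12 → word 0x6000
bank:2 = 0 → 0x0 << 10 → word 0x6000
kind:2 = 2 → 0x2 << 8 → word 0x6200
ver:5 = 6 → 0x6 << 3 → word 0x6230
type:3 = 1 → 0x1 << 0 → word 0x6231
word = 0x6231 → big-endian bytes:
  [0]=0x62  [1]=0x31

62 31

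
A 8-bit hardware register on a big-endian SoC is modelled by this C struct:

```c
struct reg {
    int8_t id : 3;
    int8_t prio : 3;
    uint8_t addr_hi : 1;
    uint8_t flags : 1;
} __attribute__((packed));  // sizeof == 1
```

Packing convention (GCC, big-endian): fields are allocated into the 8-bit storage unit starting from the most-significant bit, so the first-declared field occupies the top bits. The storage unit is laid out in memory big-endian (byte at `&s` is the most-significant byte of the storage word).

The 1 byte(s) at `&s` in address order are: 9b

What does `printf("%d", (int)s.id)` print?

[0]=0x9b (big-endian) → word 0x9b
id:3 @ bit 5 → (0x9b>>5)&0x7 = 0x4  ←
prio:3 @ bit 2 → (0x9b>>2)&0x7 = 0x6
addr_hi:1 @ bit 1 → (0x9b>>1)&0x1 = 0x1
flags:1 @ bit 0 → (0x9b>>0)&0x1 = 0x1
id signed 3b, MSB=1: 4 - 8 = -4

-4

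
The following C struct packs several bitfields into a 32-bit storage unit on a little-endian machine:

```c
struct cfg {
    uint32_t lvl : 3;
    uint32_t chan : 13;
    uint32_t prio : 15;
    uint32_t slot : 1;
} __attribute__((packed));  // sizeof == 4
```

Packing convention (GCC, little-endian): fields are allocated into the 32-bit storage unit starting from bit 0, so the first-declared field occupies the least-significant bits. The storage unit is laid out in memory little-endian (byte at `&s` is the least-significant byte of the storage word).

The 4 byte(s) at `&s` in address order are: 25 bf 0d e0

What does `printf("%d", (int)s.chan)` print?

6116

[0]=0x25 [1]=0xbf [2]=0x0d [3]=0xe0 (little-endian) → word 0xe00dbf25
lvl [0+:3] = (word>>0) & 0x7 = 5
chan [3+:13] = (word>>3) & 0x1fff = 6116  ←
prio [16+:15] = (word>>16) & 0x7fff = 24589
slot [31+:1] = (word>>31) & 0x1 = 1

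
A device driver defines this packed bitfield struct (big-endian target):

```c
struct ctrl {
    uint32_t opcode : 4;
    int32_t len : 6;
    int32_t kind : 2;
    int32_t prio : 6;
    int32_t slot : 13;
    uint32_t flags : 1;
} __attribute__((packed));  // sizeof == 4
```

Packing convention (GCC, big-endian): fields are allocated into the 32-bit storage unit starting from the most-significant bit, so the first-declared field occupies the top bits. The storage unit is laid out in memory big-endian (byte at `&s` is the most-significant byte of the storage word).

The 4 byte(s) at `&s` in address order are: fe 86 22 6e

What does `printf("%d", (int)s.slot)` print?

-3785

[0]=0xfe [1]=0x86 [2]=0x22 [3]=0x6e (big-endian) → word 0xfe86226e
opcode [28+:4] = (word>>28) & 0xf = 15
len [22+:6] = (word>>22) & 0x3f = 58
kind [20+:2] = (word>>20) & 0x3 = 0
prio [14+:6] = (word>>14) & 0x3f = 24
slot [1+:13] = (word>>1) & 0x1fff = 4407  ←
flags [0+:1] = (word>>0) & 0x1 = 0
slot signed 13b, MSB=1: 4407 - 8192 = -3785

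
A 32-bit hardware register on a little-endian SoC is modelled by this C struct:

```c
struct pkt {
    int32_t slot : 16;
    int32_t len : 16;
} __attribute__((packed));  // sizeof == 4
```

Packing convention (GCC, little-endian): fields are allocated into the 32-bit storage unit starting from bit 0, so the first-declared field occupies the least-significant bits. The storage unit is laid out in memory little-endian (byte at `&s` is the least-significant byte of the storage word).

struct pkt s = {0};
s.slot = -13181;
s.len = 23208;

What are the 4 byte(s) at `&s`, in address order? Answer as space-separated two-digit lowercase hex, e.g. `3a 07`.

83 cc a8 5a

[0+:16] slot=-13181 & 0xffff = 0xcc83; word=0x0000cc83
[16+:16] len=23208 & 0xffff = 0x5aa8; word=0x5aa8cc83
word = 0x5aa8cc83 → little-endian bytes:
  [0]=0x83  [1]=0xcc  [2]=0xa8  [3]=0x5a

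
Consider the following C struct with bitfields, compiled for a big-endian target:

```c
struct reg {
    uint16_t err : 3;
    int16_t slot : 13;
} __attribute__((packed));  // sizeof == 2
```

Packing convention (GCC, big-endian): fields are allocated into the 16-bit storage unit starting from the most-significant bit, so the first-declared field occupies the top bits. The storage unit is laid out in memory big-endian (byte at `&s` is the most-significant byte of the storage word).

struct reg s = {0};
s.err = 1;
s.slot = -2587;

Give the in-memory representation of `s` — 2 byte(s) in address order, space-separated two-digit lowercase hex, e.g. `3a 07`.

35 e5

[13+:3] err=1 & 0x7 = 0x1; word=0x2000
[0+:13] slot=-2587 & 0x1fff = 0x15e5; word=0x35e5
word = 0x35e5 → big-endian bytes:
  [0]=0x35  [1]=0xe5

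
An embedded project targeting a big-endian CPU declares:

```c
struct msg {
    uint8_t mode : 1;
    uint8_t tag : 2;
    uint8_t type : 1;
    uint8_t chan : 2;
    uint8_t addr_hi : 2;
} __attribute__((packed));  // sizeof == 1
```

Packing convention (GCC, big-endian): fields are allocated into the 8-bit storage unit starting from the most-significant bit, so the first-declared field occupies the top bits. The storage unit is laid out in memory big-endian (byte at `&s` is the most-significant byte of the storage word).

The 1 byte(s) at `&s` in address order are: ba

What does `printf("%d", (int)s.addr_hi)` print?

2

[0]=0xba (big-endian) → word 0xba
mode [7+:1] = (word>>7) & 0x1 = 1
tag [5+:2] = (word>>5) & 0x3 = 1
type [4+:1] = (word>>4) & 0x1 = 1
chan [2+:2] = (word>>2) & 0x3 = 2
addr_hi [0+:2] = (word>>0) & 0x3 = 2  ←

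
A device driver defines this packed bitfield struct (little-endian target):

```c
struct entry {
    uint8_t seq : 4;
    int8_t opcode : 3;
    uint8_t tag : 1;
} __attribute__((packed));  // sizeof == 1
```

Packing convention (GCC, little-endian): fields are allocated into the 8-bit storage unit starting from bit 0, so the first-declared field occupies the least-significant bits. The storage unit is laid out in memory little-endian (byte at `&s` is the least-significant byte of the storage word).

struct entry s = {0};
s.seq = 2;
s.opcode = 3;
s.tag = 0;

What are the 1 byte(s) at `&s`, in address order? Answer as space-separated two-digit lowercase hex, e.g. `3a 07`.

32

seq (4b) val=2 bits=0x2 at bit 0: 0x02
opcode (3b) val=3 bits=0x3 at bit 4: 0x32
tag (1b) val=0 bits=0x0 at bit 7: 0x32
word = 0x32 → little-endian bytes:
  [0]=0x32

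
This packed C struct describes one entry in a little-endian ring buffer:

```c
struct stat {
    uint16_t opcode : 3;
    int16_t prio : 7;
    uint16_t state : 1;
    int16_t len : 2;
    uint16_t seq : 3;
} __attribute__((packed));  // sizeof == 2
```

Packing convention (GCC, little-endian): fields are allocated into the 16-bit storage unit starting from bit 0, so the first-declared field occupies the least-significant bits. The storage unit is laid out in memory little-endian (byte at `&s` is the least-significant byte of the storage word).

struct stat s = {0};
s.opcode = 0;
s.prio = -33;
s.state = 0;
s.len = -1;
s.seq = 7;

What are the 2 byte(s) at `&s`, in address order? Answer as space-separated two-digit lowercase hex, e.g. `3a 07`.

opcode:3 = 0 → 0x0 << 0 → word 0x0000
prio:7 = -33 → 0x5f << 3 → word 0x02f8
state:1 = 0 → 0x0 << 10 → word 0x02f8
len:2 = -1 → 0x3 << 11 → word 0x1af8
seq:3 = 7 → 0x7 << 13 → word 0xfaf8
word = 0xfaf8 → little-endian bytes:
  [0]=0xf8  [1]=0xfa

f8 fa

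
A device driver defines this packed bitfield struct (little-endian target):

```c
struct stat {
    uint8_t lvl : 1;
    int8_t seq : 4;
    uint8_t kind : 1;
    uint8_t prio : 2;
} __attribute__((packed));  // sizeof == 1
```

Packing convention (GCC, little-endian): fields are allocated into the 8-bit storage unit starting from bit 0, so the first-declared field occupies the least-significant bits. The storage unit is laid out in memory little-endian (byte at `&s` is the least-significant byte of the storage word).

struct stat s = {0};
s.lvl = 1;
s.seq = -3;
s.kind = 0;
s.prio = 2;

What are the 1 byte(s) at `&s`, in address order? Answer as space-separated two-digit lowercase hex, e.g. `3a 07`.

[0+:1] lvl=1 & 0x1 = 0x1; word=0x01
[1+:4] seq=-3 & 0xf = 0xd; word=0x1b
[5+:1] kind=0 & 0x1 = 0x0; word=0x1b
[6+:2] prio=2 & 0x3 = 0x2; word=0x9b
word = 0x9b → little-endian bytes:
  [0]=0x9b

9b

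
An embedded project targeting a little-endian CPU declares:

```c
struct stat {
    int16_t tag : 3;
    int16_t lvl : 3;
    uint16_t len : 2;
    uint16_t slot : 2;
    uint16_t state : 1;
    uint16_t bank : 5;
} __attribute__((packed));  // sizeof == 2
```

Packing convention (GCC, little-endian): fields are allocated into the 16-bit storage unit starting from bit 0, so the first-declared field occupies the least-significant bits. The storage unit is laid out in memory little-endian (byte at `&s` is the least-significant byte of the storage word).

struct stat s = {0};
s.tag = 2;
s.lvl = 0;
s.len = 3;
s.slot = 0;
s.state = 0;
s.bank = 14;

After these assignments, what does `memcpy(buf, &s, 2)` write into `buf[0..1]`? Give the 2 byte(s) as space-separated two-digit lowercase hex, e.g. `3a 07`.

tag:3 = 2 → 0x2 << 0 → word 0x0002
lvl:3 = 0 → 0x0 << 3 → word 0x0002
len:2 = 3 → 0x3 << 6 → word 0x00c2
slot:2 = 0 → 0x0 << 8 → word 0x00c2
state:1 = 0 → 0x0 << 10 → word 0x00c2
bank:5 = 14 → 0xe << 11 → word 0x70c2
word = 0x70c2 → little-endian bytes:
  [0]=0xc2  [1]=0x70

c2 70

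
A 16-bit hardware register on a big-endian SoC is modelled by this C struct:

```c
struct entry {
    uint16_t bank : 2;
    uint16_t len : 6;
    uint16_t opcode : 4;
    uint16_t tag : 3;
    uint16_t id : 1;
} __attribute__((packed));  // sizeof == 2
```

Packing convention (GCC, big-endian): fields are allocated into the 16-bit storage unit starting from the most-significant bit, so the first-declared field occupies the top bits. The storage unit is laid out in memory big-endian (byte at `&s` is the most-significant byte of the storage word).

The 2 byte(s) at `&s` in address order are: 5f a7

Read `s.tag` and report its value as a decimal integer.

3

[0]=0x5f [1]=0xa7 (big-endian) → word 0x5fa7
bank [14+:2] = (word>>14) & 0x3 = 1
len [8+:6] = (word>>8) & 0x3f = 31
opcode [4+:4] = (word>>4) & 0xf = 10
tag [1+:3] = (word>>1) & 0x7 = 3  ←
id [0+:1] = (word>>0) & 0x1 = 1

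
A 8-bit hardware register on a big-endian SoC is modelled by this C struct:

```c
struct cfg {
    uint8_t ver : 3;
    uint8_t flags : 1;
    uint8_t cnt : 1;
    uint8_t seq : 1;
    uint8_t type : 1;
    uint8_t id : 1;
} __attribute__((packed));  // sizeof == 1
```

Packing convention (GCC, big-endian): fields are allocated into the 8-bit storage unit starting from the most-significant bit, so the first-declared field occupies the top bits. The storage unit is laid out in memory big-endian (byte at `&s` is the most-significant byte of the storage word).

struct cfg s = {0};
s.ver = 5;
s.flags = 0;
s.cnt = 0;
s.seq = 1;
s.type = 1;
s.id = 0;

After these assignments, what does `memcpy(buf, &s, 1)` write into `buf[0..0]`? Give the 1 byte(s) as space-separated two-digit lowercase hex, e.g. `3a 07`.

a6

ver (3b) val=5 bits=0x5 at bit 5: 0xa0
flags (1b) val=0 bits=0x0 at bit 4: 0xa0
cnt (1b) val=0 bits=0x0 at bit 3: 0xa0
seq (1b) val=1 bits=0x1 at bit 2: 0xa4
type (1b) val=1 bits=0x1 at bit 1: 0xa6
id (1b) val=0 bits=0x0 at bit 0: 0xa6
word = 0xa6 → big-endian bytes:
  [0]=0xa6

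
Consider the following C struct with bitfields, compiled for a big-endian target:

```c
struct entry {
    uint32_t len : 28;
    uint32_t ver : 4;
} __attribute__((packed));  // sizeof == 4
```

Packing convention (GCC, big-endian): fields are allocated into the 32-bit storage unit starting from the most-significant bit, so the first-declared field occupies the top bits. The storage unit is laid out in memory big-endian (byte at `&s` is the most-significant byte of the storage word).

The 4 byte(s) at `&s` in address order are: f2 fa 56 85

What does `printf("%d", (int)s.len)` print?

[0]=0xf2 [1]=0xfa [2]=0x56 [3]=0x85 (big-endian) → word 0xf2fa5685
len:28 @ bit 4 → (0xf2fa5685>>4)&0xfffffff = 0xf2fa568  ←
ver:4 @ bit 0 → (0xf2fa5685>>0)&0xf = 0x5

254780776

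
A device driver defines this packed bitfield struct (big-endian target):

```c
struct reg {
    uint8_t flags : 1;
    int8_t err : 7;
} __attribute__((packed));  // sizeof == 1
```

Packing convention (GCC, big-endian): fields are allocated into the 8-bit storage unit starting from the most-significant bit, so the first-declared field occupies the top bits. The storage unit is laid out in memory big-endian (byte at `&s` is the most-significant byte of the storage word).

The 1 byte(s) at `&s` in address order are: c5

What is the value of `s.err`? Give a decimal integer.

-59

[0]=0xc5 (big-endian) → word 0xc5
flags [7+:1] = (word>>7) & 0x1 = 1
err [0+:7] = (word>>0) & 0x7f = 69  ←
err signed 7b, MSB=1: 69 - 128 = -59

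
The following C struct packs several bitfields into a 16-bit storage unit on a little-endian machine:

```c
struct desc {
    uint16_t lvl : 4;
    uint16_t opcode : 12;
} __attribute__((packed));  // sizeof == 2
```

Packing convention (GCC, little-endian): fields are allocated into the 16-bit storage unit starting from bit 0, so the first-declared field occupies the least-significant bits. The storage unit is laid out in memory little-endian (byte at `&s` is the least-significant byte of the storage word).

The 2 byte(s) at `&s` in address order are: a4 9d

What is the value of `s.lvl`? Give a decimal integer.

[0]=0xa4 [1]=0x9d (little-endian) → word 0x9da4
lvl [0+:4] = (word>>0) & 0xf = 4  ←
opcode [4+:12] = (word>>4) & 0xfff = 2522

4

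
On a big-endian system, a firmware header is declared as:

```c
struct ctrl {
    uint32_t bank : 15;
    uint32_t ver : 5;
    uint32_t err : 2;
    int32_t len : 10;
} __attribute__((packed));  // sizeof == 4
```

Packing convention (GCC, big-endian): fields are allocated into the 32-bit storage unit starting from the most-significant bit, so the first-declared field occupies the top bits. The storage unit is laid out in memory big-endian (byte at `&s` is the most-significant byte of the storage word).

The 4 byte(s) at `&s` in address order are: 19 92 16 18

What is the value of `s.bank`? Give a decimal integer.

[0]=0x19 [1]=0x92 [2]=0x16 [3]=0x18 (big-endian) → word 0x19921618
bank [17+:15] = (word>>17) & 0x7fff = 3273  ←
ver [12+:5] = (word>>12) & 0x1f = 1
err [10+:2] = (word>>10) & 0x3 = 1
len [0+:10] = (word>>0) & 0x3ff = 536

3273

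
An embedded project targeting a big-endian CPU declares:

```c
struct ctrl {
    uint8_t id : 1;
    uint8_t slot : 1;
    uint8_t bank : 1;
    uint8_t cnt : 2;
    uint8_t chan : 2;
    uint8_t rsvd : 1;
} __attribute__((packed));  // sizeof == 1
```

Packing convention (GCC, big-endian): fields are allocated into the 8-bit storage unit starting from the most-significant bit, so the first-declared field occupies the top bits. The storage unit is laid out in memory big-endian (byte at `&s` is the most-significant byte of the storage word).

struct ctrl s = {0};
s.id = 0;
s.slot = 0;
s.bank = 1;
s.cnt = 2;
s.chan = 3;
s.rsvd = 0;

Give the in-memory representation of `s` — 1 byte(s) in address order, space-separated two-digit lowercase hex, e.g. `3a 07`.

id (1b) val=0 bits=0x0 at bit 7: 0x00
slot (1b) val=0 bits=0x0 at bit 6: 0x00
bank (1b) val=1 bits=0x1 at bit 5: 0x20
cnt (2b) val=2 bits=0x2 at bit 3: 0x30
chan (2b) val=3 bits=0x3 at bit 1: 0x36
rsvd (1b) val=0 bits=0x0 at bit 0: 0x36
word = 0x36 → big-endian bytes:
  [0]=0x36

36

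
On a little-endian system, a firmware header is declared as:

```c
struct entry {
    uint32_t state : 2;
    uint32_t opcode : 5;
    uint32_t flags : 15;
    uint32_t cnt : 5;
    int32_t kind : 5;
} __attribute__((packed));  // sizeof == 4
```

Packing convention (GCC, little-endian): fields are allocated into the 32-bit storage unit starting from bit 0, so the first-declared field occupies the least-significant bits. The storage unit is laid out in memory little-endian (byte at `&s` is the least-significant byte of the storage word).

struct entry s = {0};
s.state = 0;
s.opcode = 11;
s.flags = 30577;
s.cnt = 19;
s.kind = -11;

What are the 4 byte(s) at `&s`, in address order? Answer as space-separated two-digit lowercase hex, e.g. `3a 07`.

ac b8 fb ac

state:2 = 0 → 0x0 << 0 → word 0x00000000
opcode:5 = 11 → 0xb << 2 → word 0x0000002c
flags:15 = 30577 → 0x7771 << 7 → word 0x003bb8ac
cnt:5 = 19 → 0x13 << 22 → word 0x04fbb8ac
kind:5 = -11 → 0x15 << 27 → word 0xacfbb8ac
word = 0xacfbb8ac → little-endian bytes:
  [0]=0xac  [1]=0xb8  [2]=0xfb  [3]=0xac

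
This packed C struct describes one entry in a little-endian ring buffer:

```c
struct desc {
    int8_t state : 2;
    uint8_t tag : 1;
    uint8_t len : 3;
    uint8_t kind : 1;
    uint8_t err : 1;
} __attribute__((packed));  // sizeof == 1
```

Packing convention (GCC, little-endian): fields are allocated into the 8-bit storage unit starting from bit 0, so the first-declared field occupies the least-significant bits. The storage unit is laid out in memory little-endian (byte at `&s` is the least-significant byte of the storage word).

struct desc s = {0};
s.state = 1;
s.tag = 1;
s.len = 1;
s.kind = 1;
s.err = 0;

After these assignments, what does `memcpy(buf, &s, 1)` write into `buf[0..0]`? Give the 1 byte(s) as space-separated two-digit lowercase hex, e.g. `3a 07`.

state (2b) val=1 bits=0x1 at bit 0: 0x01
tag (1b) val=1 bits=0x1 at bit 2: 0x05
len (3b) val=1 bits=0x1 at bit 3: 0x0d
kind (1b) val=1 bits=0x1 at bit 6: 0x4d
err (1b) val=0 bits=0x0 at bit 7: 0x4d
word = 0x4d → little-endian bytes:
  [0]=0x4d

4d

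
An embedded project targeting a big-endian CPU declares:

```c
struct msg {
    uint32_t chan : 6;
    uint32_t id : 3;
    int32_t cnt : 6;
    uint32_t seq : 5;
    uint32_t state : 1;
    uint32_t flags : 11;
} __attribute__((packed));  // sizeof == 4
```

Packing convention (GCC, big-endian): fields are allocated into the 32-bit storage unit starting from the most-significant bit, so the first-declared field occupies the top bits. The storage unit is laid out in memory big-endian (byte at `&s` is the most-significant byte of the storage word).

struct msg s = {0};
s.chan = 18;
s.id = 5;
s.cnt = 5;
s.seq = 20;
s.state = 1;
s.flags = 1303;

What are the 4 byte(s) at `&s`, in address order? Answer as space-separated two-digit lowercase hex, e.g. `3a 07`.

4a 8b 4d 17

chan (6b) val=18 bits=0x12 at bit 26: 0x48000000
id (3b) val=5 bits=0x5 at bit 23: 0x4a800000
cnt (6b) val=5 bits=0x5 at bit 17: 0x4a8a0000
seq (5b) val=20 bits=0x14 at bit 12: 0x4a8b4000
state (1b) val=1 bits=0x1 at bit 11: 0x4a8b4800
flags (11b) val=1303 bits=0x517 at bit 0: 0x4a8b4d17
word = 0x4a8b4d17 → big-endian bytes:
  [0]=0x4a  [1]=0x8b  [2]=0x4d  [3]=0x17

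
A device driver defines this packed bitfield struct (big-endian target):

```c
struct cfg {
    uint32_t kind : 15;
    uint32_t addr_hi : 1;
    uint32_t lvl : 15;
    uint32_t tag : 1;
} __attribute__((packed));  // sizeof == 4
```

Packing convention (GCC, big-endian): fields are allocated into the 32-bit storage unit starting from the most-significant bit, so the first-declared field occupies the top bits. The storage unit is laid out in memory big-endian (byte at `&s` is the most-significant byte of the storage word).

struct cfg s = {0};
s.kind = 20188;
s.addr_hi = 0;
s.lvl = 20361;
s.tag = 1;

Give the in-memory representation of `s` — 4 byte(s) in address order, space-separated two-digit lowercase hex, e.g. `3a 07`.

9d b8 9f 13

kind:15 = 20188 → 0x4edc << 17 → word 0x9db80000
addr_hi:1 = 0 → 0x0 << 16 → word 0x9db80000
lvl:15 = 20361 → 0x4f89 << 1 → word 0x9db89f12
tag:1 = 1 → 0x1 << 0 → word 0x9db89f13
word = 0x9db89f13 → big-endian bytes:
  [0]=0x9d  [1]=0xb8  [2]=0x9f  [3]=0x13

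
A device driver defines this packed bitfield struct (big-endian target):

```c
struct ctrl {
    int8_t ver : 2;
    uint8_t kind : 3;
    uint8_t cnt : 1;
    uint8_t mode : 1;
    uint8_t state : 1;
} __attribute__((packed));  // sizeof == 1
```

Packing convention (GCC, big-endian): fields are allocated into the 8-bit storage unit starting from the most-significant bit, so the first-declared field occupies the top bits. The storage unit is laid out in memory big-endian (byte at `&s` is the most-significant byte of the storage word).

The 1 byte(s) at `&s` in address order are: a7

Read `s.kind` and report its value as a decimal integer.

[0]=0xa7 (big-endian) → word 0xa7
ver:2 @ bit 6 → (0xa7>>6)&0x3 = 0x2
kind:3 @ bit 3 → (0xa7>>3)&0x7 = 0x4  ←
cnt:1 @ bit 2 → (0xa7>>2)&0x1 = 0x1
mode:1 @ bit 1 → (0xa7>>1)&0x1 = 0x1
state:1 @ bit 0 → (0xa7>>0)&0x1 = 0x1

4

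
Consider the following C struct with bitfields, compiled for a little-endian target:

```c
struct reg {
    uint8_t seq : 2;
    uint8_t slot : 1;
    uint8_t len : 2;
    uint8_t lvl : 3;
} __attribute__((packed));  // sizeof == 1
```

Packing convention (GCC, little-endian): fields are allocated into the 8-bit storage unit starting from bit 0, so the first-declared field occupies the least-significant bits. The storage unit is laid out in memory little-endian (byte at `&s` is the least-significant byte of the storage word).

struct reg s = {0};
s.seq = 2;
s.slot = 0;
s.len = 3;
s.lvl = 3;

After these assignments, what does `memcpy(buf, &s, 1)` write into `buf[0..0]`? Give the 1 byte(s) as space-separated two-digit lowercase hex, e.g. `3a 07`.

[0+:2] seq=2 & 0x3 = 0x2; word=0x02
[2+:1] slot=0 & 0x1 = 0x0; word=0x02
[3+:2] len=3 & 0x3 = 0x3; word=0x1a
[5+:3] lvl=3 & 0x7 = 0x3; word=0x7a
word = 0x7a → little-endian bytes:
  [0]=0x7a

7a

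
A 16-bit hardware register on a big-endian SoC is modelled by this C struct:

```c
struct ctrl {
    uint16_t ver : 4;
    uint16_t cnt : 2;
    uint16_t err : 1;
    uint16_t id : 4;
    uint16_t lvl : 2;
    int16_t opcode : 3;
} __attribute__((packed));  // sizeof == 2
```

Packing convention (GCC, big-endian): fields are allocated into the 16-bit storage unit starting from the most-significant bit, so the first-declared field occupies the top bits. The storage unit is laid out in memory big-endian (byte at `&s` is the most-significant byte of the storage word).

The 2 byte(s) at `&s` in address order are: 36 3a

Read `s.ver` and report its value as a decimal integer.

[0]=0x36 [1]=0x3a (big-endian) → word 0x363a
ver [12+:4] = (word>>12) & 0xf = 3  ←
cnt [10+:2] = (word>>10) & 0x3 = 1
err [9+:1] = (word>>9) & 0x1 = 1
id [5+:4] = (word>>5) & 0xf = 1
lvl [3+:2] = (word>>3) & 0x3 = 3
opcode [0+:3] = (word>>0) & 0x7 = 2

3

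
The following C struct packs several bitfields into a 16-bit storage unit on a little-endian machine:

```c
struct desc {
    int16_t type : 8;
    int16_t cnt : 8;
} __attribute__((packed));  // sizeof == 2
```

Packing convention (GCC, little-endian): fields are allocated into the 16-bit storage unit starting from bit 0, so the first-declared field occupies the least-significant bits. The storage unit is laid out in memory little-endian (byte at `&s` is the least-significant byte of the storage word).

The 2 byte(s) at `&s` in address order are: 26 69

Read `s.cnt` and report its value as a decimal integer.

[0]=0x26 [1]=0x69 (little-endian) → word 0x6926
type [0+:8] = (word>>0) & 0xff = 38
cnt [8+:8] = (word>>8) & 0xff = 105  ←
cnt signed 8b, MSB=0: value = 105

105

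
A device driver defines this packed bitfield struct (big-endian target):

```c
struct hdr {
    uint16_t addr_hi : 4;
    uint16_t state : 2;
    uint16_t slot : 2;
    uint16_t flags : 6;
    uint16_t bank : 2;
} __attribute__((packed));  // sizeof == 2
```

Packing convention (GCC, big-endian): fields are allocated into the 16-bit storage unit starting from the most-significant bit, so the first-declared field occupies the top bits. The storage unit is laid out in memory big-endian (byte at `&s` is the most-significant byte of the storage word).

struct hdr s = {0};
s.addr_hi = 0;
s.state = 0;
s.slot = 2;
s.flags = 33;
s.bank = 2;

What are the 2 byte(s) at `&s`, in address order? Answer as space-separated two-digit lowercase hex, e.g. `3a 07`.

addr_hi:4 = 0 → 0x0 << 12 → word 0x0000
state:2 = 0 → 0x0 << 10 → word 0x0000
slot:2 = 2 → 0x2 << 8 → word 0x0200
flags:6 = 33 → 0x21 << 2 → word 0x0284
bank:2 = 2 → 0x2 << 0 → word 0x0286
word = 0x0286 → big-endian bytes:
  [0]=0x02  [1]=0x86

02 86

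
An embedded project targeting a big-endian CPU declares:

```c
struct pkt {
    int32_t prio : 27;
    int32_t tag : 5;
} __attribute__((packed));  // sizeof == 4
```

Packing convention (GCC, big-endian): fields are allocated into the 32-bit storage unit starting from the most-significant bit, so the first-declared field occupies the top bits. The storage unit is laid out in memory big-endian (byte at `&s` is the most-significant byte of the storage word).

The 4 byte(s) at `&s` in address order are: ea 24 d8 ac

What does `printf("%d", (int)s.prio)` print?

-11458875

[0]=0xea [1]=0x24 [2]=0xd8 [3]=0xac (big-endian) → word 0xea24d8ac
prio [5+:27] = (word>>5) & 0x7ffffff = 122758853  ←
tag [0+:5] = (word>>0) & 0x1f = 12
prio signed 27b, MSB=1: 122758853 - 134217728 = -11458875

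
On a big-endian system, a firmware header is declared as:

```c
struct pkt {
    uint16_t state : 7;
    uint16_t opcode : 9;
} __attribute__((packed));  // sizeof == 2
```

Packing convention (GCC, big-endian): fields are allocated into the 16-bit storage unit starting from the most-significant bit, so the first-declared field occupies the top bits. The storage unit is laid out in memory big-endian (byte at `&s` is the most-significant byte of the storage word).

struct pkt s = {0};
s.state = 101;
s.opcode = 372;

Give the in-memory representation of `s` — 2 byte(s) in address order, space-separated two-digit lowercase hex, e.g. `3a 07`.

[9+:7] state=101 & 0x7f = 0x65; word=0xca00
[0+:9] opcode=372 & 0x1ff = 0x174; word=0xcb74
word = 0xcb74 → big-endian bytes:
  [0]=0xcb  [1]=0x74

cb 74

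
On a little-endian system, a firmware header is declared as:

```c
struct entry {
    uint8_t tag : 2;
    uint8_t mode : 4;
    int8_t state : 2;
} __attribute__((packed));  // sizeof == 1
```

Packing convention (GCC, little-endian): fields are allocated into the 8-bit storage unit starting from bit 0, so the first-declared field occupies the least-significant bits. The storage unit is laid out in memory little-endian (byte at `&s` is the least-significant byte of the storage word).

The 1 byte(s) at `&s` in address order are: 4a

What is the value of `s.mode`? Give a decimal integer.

2

[0]=0x4a (little-endian) → word 0x4a
tag [0+:2] = (word>>0) & 0x3 = 2
mode [2+:4] = (word>>2) & 0xf = 2  ←
state [6+:2] = (word>>6) & 0x3 = 1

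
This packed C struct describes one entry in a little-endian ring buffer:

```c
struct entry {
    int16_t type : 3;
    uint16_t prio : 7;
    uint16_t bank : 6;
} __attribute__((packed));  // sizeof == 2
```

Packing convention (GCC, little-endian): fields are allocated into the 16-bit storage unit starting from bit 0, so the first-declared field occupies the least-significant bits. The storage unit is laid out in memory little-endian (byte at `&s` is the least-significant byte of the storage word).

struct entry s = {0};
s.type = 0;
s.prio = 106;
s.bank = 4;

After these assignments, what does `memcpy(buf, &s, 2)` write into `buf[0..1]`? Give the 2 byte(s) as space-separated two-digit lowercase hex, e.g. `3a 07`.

50 13

type:3 = 0 → 0x0 << 0 → word 0x0000
prio:7 = 106 → 0x6a << 3 → word 0x0350
bank:6 = 4 → 0x4 << 10 → word 0x1350
word = 0x1350 → little-endian bytes:
  [0]=0x50  [1]=0x13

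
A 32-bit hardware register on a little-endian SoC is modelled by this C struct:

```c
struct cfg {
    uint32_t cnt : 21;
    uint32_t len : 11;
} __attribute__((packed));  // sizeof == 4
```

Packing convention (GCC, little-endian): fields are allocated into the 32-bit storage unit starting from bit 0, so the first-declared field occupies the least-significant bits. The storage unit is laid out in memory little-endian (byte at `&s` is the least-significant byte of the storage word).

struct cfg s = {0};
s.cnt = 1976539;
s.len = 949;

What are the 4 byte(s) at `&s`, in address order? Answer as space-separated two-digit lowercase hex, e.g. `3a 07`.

cnt:21 = 1976539 → 0x1e28db << 0 → word 0x001e28db
len:11 = 949 → 0x3b5 << 21 → word 0x76be28db
word = 0x76be28db → little-endian bytes:
  [0]=0xdb  [1]=0x28  [2]=0xbe  [3]=0x76

db 28 be 76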